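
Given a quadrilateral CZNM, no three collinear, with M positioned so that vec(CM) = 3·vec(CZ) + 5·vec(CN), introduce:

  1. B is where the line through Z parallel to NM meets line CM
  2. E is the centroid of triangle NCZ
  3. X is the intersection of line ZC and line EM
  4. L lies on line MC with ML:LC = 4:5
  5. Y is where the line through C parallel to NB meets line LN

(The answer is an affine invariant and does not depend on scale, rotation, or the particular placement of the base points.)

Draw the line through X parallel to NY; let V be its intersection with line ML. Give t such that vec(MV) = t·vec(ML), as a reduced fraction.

t = 205/84

Assign C = (0, 0), Z = (1, 0), N = (0, 1), M = (3, 5) — the answer is frame-independent, so this choice is without loss of generality.
1. B is where the line through Z parallel to NM meets line CM ⇒ B = (-4, -20/3)
2. E is the centroid of triangle NCZ ⇒ E = (1/3, 1/3)
3. X is the intersection of line ZC and line EM ⇒ X = (1/7, 0)
4. L lies on line MC with ML:LC = 4:5 ⇒ L = (5/3, 25/9)
5. Y is where the line through C parallel to NB meets line LN ⇒ Y = (20/17, 115/51)
through X parallel to NY: direction (20/17, 64/51); meets ML at V = (-16/63, -80/189)
V = M + t·(L−M) with t = 205/84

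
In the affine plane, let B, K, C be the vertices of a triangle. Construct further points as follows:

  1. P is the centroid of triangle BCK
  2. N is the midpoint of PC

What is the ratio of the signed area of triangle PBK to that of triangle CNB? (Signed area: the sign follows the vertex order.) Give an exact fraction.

Assign B = (0, 0), K = (1, 0), C = (0, 1) — the answer is frame-independent, so this choice is without loss of generality.
1. P is the centroid of triangle BCK ⇒ P = (1/3, 1/3)
2. N is the midpoint of PC ⇒ N = (1/6, 2/3)
2·[PBK] = 1/3, 2·[CNB] = -1/6
[PBK]:[CNB] = 1/3:-1/6 = -2

[PBK]:[CNB] = -2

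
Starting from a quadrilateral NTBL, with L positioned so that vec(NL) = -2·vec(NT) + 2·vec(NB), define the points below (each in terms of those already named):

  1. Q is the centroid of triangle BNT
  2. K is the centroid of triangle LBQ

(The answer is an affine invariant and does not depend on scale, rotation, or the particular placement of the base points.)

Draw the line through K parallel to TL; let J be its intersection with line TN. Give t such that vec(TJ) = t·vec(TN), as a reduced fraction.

t = -1/9

Work in coordinates with N = (0, 0), T = (1, 0), B = (0, 1), L = (-2, 2).
1. Q is the centroid of triangle BNT ⇒ Q = (1/3, 1/3)
2. K is the centroid of triangle LBQ ⇒ K = (-5/9, 10/9)
through K parallel to TL: direction (-3, 2); meets TN at J = (10/9, 0)
J = T + t·(N−T) with t = -1/9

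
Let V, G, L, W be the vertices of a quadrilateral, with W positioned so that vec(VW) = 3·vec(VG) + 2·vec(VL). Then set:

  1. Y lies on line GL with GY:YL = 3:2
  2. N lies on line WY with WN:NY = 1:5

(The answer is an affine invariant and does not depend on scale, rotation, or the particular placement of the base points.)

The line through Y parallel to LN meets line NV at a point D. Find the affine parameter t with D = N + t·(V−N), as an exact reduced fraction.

t = 40/77

Work in coordinates with V = (0, 0), G = (1, 0), L = (0, 1), W = (3, 2).
1. Y lies on line GL with GY:YL = 3:2 ⇒ Y = (2/5, 3/5)
2. N lies on line WY with WN:NY = 1:5 ⇒ N = (77/30, 53/30)
through Y parallel to LN: direction (77/30, 23/30); meets NV at D = (37/30, 1961/2310)
D = N + t·(V−N) with t = 40/77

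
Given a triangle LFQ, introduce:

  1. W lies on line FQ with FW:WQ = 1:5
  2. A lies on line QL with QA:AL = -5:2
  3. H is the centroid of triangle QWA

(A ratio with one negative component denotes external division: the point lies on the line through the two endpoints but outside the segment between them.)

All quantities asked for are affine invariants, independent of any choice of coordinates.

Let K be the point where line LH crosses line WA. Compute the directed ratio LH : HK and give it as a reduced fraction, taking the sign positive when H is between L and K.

LH:HK = 1/5

Work in coordinates with L = (0, 0), F = (1, 0), Q = (0, 1).
1. W lies on line FQ with FW:WQ = 1:5 ⇒ W = (5/6, 1/6)
2. A lies on line QL with QA:AL = -5:2 ⇒ A = (0, -2/3)
3. H is the centroid of triangle QWA ⇒ H = (5/18, 1/6)
line LH meets WA at K = (5/3, 1)
H = L + t·(K−L) with t = 1/6, so LH:HK = 1/6:5/6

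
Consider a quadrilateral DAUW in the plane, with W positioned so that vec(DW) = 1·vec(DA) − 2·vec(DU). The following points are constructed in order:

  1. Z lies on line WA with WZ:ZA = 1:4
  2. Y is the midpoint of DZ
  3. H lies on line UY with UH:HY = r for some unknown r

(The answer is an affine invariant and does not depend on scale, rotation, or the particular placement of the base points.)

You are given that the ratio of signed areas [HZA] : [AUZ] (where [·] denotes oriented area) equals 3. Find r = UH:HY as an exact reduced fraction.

Work in coordinates with D = (0, 0), A = (1, 0), U = (0, 1), W = (1, -2).
1. Z lies on line WA with WZ:ZA = 1:4 ⇒ Z = (1, -8/5)
2. Y is the midpoint of DZ ⇒ Y = (1/2, -4/5)
3. With UH:HY = r, write λ = r/(r+1) so H = U + λ·(Y−U); H is affine-linear in λ
Every point depending on H is an affine combination of H and λ-independent points, so each such coordinate is linear in λ; the λ² term in each signed area is a multiple of (Y−U)×(Y−U) = 0, so 2·[HZA] and 2·[AUZ] are each linear in λ. Evaluating at λ=0 and λ=1:
  2·[HZA] = -4/5·λ + 8/5,   2·[AUZ] = 8/5
So [HZA]:[AUZ] = (-4/5·λ + 8/5) / (8/5). Setting this equal to 3:
  -4/5·λ + 8/5 = 3·(8/5)  ⇒  λ = -4
Then r = λ/(1−λ) = (-4)/(5) = -4/5. Check: with r = -4/5, H = (-2, 41/5) and [HZA]:[AUZ] = 3 as required.

r = -4/5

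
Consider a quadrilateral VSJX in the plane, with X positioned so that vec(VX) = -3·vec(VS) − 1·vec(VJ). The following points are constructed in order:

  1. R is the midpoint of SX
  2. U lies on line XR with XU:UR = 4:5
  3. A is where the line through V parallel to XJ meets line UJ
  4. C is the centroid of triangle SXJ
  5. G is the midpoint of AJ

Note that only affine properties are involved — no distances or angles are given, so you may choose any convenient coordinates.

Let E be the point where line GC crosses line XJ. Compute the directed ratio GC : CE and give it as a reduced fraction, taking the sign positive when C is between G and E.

Set V = (0, 0), S = (1, 0), J = (0, 1), X = (-3, -1); any affine frame gives the same invariant.
1. R is the midpoint of SX ⇒ R = (-1, -1/2)
2. U lies on line XR with XU:UR = 4:5 ⇒ U = (-19/9, -7/9)
3. A is where the line through V parallel to XJ meets line UJ ⇒ A = (-57/10, -19/5)
4. C is the centroid of triangle SXJ ⇒ C = (-2/3, 0)
5. G is the midpoint of AJ ⇒ G = (-57/20, -7/5)
line GC meets XJ at E = (-45/2, -14)
C = G + t·(E−G) with t = -1/9, so GC:CE = -1/9:10/9

GC:CE = -1/10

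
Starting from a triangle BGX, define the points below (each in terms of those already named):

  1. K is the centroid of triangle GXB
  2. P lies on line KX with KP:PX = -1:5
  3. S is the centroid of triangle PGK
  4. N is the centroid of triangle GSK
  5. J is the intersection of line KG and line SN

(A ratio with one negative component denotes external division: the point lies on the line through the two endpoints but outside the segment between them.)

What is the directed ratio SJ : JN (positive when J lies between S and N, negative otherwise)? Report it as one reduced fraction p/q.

SJ:JN = -3

Choose coordinates B = (0, 0), G = (1, 0), X = (0, 1).
1. K is the centroid of triangle GXB ⇒ K = (1/3, 1/3)
2. P lies on line KX with KP:PX = -1:5 ⇒ P = (5/12, 1/6)
3. S is the centroid of triangle PGK ⇒ S = (7/12, 1/6)
4. N is the centroid of triangle GSK ⇒ N = (23/36, 1/6)
5. J is the intersection of line KG and line SN ⇒ J = (2/3, 1/6)
J = S + t·(N−S) with t = 3/2, so SJ:JN = t:(1−t) = 3/2:-1/2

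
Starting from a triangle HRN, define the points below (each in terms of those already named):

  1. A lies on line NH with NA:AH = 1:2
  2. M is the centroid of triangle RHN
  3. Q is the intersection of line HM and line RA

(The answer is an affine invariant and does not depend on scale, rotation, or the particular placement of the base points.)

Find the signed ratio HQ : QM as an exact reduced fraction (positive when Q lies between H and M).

HQ:QM = -6

Choose coordinates H = (0, 0), R = (1, 0), N = (0, 1).
1. A lies on line NH with NA:AH = 1:2 ⇒ A = (0, 2/3)
2. M is the centroid of triangle RHN ⇒ M = (1/3, 1/3)
3. Q is the intersection of line HM and line RA ⇒ Q = (2/5, 2/5)
Q = H + t·(M−H) with t = 6/5, so HQ:QM = t:(1−t) = 6/5:-1/5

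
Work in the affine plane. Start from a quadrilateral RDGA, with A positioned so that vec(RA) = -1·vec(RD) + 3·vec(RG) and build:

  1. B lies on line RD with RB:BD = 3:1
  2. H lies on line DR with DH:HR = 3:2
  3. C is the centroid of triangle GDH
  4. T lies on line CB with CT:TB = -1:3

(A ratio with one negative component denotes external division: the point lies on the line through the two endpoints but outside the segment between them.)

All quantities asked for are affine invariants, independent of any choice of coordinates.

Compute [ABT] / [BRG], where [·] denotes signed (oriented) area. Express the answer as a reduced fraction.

Set R = (0, 0), D = (1, 0), G = (0, 1), A = (-1, 3); any affine frame gives the same invariant.
1. B lies on line RD with RB:BD = 3:1 ⇒ B = (3/4, 0)
2. H lies on line DR with DH:HR = 3:2 ⇒ H = (2/5, 0)
3. C is the centroid of triangle GDH ⇒ C = (7/15, 1/3)
4. T lies on line CB with CT:TB = -1:3 ⇒ T = (13/40, 1/2)
2·[ABT] = -2/5, 2·[BRG] = -3/4
[ABT]:[BRG] = -2/5:-3/4 = 8/15

[ABT]:[BRG] = 8/15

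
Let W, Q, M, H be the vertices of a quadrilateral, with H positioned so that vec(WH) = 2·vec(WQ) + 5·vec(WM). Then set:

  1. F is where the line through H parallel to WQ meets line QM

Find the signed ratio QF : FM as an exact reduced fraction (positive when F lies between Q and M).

Assign W = (0, 0), Q = (1, 0), M = (0, 1), H = (2, 5) — the answer is frame-independent, so this choice is without loss of generality.
1. F is where the line through H parallel to WQ meets line QM ⇒ F = (-4, 5)
F = Q + t·(M−Q) with t = 5, so QF:FM = t:(1−t) = 5:-4

QF:FM = -5/4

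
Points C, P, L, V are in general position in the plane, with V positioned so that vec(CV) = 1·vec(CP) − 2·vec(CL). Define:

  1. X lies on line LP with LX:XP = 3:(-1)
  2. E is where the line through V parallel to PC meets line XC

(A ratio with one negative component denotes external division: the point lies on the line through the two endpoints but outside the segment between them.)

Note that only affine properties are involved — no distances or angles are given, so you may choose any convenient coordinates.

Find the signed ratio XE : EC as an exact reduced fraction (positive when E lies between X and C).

Choose coordinates C = (0, 0), P = (1, 0), L = (0, 1), V = (1, -2).
1. X lies on line LP with LX:XP = 3:(-1) ⇒ X = (3/2, -1/2)
2. E is where the line through V parallel to PC meets line XC ⇒ E = (6, -2)
E = X + t·(C−X) with t = -3, so XE:EC = t:(1−t) = -3:4

XE:EC = -3/4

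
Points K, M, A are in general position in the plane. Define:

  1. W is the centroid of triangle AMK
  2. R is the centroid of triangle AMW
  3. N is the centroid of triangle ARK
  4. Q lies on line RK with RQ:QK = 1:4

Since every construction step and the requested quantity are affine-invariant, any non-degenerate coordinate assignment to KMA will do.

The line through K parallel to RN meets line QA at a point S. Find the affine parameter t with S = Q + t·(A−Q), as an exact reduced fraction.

Assign K = (0, 0), M = (1, 0), A = (0, 1) — the answer is frame-independent, so this choice is without loss of generality.
1. W is the centroid of triangle AMK ⇒ W = (1/3, 1/3)
2. R is the centroid of triangle AMW ⇒ R = (4/9, 4/9)
3. N is the centroid of triangle ARK ⇒ N = (4/27, 13/27)
4. Q lies on line RK with RQ:QK = 1:4 ⇒ Q = (16/45, 16/45)
through K parallel to RN: direction (-8/27, 1/27); meets QA at S = (16/27, -2/27)
S = Q + t·(A−Q) with t = -2/3

t = -2/3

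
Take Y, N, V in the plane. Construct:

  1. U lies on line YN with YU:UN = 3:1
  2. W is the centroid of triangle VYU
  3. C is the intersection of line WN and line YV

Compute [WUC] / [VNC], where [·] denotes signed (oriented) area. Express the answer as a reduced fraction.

[WUC]:[VNC] = 1/20

Choose coordinates Y = (0, 0), N = (1, 0), V = (0, 1).
1. U lies on line YN with YU:UN = 3:1 ⇒ U = (3/4, 0)
2. W is the centroid of triangle VYU ⇒ W = (1/4, 1/3)
3. C is the intersection of line WN and line YV ⇒ C = (0, 4/9)
2·[WUC] = -1/36, 2·[VNC] = -5/9
[WUC]:[VNC] = -1/36:-5/9 = 1/20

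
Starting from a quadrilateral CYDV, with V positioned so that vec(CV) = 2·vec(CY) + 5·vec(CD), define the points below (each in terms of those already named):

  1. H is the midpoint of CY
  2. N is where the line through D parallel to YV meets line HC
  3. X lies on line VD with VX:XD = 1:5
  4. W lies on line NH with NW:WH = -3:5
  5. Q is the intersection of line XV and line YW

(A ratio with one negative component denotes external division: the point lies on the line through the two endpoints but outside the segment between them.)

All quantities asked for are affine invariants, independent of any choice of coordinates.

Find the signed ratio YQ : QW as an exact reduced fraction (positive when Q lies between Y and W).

Choose coordinates C = (0, 0), Y = (1, 0), D = (0, 1), V = (2, 5).
1. H is the midpoint of CY ⇒ H = (1/2, 0)
2. N is where the line through D parallel to YV meets line HC ⇒ N = (-1/5, 0)
3. X lies on line VD with VX:XD = 1:5 ⇒ X = (5/3, 13/3)
4. W lies on line NH with NW:WH = -3:5 ⇒ W = (-5/4, 0)
5. Q is the intersection of line XV and line YW ⇒ Q = (-1/2, 0)
Q = Y + t·(W−Y) with t = 2/3, so YQ:QW = t:(1−t) = 2/3:1/3

YQ:QW = 2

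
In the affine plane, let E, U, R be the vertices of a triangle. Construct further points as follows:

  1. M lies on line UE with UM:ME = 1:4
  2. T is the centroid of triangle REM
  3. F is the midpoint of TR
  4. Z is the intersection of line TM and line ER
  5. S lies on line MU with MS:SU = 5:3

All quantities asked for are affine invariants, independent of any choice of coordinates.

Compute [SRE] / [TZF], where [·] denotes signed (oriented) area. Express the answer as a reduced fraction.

[SRE]:[TZF] = -111/8

Work in coordinates with E = (0, 0), U = (1, 0), R = (0, 1).
1. M lies on line UE with UM:ME = 1:4 ⇒ M = (4/5, 0)
2. T is the centroid of triangle REM ⇒ T = (4/15, 1/3)
3. F is the midpoint of TR ⇒ F = (2/15, 2/3)
4. Z is the intersection of line TM and line ER ⇒ Z = (0, 1/2)
5. S lies on line MU with MS:SU = 5:3 ⇒ S = (37/40, 0)
2·[SRE] = 37/40, 2·[TZF] = -1/15
[SRE]:[TZF] = 37/40:-1/15 = -111/8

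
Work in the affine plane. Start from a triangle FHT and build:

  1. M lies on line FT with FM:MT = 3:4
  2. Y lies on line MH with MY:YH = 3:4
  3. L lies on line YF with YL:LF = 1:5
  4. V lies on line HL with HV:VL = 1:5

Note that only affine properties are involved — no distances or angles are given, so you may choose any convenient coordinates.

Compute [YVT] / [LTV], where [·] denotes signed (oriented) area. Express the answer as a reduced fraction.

[YVT]:[LTV] = -153/215

Choose coordinates F = (0, 0), H = (1, 0), T = (0, 1).
1. M lies on line FT with FM:MT = 3:4 ⇒ M = (0, 3/7)
2. Y lies on line MH with MY:YH = 3:4 ⇒ Y = (3/7, 12/49)
3. L lies on line YF with YL:LF = 1:5 ⇒ L = (5/14, 10/49)
4. V lies on line HL with HV:VL = 1:5 ⇒ V = (25/28, 5/147)
2·[YVT] = 51/196, 2·[LTV] = -215/588
[YVT]:[LTV] = 51/196:-215/588 = -153/215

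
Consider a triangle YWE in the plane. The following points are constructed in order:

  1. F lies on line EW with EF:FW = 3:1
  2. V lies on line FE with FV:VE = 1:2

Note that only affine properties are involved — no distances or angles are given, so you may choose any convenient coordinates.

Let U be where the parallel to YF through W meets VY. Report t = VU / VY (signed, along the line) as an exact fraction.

t = 2

Set Y = (0, 0), W = (1, 0), E = (0, 1); any affine frame gives the same invariant.
1. F lies on line EW with EF:FW = 3:1 ⇒ F = (3/4, 1/4)
2. V lies on line FE with FV:VE = 1:2 ⇒ V = (1/2, 1/2)
through W parallel to YF: direction (3/4, 1/4); meets VY at U = (-1/2, -1/2)
U = V + t·(Y−V) with t = 2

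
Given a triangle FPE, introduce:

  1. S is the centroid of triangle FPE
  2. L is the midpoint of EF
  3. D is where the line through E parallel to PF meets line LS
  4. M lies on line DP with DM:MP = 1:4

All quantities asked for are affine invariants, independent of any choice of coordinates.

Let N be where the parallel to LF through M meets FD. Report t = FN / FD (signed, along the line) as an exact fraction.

t = 3/5

Choose coordinates F = (0, 0), P = (1, 0), E = (0, 1).
1. S is the centroid of triangle FPE ⇒ S = (1/3, 1/3)
2. L is the midpoint of EF ⇒ L = (0, 1/2)
3. D is where the line through E parallel to PF meets line LS ⇒ D = (-1, 1)
4. M lies on line DP with DM:MP = 1:4 ⇒ M = (-3/5, 4/5)
through M parallel to LF: direction (0, -1/2); meets FD at N = (-3/5, 3/5)
N = F + t·(D−F) with t = 3/5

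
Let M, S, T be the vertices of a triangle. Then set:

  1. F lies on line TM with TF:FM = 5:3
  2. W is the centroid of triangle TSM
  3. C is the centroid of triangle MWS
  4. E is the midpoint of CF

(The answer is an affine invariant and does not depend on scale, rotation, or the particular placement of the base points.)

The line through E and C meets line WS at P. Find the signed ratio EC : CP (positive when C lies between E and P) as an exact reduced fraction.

Set M = (0, 0), S = (1, 0), T = (0, 1); any affine frame gives the same invariant.
1. F lies on line TM with TF:FM = 5:3 ⇒ F = (0, 3/8)
2. W is the centroid of triangle TSM ⇒ W = (1/3, 1/3)
3. C is the centroid of triangle MWS ⇒ C = (4/9, 1/9)
4. E is the midpoint of CF ⇒ E = (2/9, 35/144)
line EC meets WS at P = (-4/3, 7/6)
C = E + t·(P−E) with t = -1/7, so EC:CP = -1/7:8/7

EC:CP = -1/8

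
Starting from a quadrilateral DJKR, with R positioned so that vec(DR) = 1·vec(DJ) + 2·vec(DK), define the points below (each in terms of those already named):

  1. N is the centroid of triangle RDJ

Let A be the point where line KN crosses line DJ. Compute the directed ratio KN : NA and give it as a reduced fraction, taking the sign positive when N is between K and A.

Assign D = (0, 0), J = (1, 0), K = (0, 1), R = (1, 2) — the answer is frame-independent, so this choice is without loss of generality.
1. N is the centroid of triangle RDJ ⇒ N = (2/3, 2/3)
line KN meets DJ at A = (2, 0)
N = K + t·(A−K) with t = 1/3, so KN:NA = 1/3:2/3

KN:NA = 1/2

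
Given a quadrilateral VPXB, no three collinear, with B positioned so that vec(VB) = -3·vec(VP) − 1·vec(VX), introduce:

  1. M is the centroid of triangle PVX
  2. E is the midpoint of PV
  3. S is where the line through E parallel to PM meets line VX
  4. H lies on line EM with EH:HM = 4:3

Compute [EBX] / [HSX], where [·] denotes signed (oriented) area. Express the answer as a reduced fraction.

Assign V = (0, 0), P = (1, 0), X = (0, 1), B = (-3, -1) — the answer is frame-independent, so this choice is without loss of generality.
1. M is the centroid of triangle PVX ⇒ M = (1/3, 1/3)
2. E is the midpoint of PV ⇒ E = (1/2, 0)
3. S is where the line through E parallel to PM meets line VX ⇒ S = (0, 1/4)
4. H lies on line EM with EH:HM = 4:3 ⇒ H = (17/42, 4/21)
2·[EBX] = -4, 2·[HSX] = -17/56
[EBX]:[HSX] = -4:-17/56 = 224/17

[EBX]:[HSX] = 224/17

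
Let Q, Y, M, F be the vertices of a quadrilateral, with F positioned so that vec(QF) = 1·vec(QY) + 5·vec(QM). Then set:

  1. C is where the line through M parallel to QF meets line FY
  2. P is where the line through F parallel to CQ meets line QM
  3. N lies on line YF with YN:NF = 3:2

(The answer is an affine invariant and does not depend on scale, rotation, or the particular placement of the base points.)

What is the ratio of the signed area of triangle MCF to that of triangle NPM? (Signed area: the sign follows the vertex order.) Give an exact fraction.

[MCF]:[NPM] = 1/2

Assign Q = (0, 0), Y = (1, 0), M = (0, 1), F = (1, 5) — the answer is frame-independent, so this choice is without loss of generality.
1. C is where the line through M parallel to QF meets line FY ⇒ C = (1, 6)
2. P is where the line through F parallel to CQ meets line QM ⇒ P = (0, -1)
3. N lies on line YF with YN:NF = 3:2 ⇒ N = (1, 3)
2·[MCF] = -1, 2·[NPM] = -2
[MCF]:[NPM] = -1:-2 = 1/2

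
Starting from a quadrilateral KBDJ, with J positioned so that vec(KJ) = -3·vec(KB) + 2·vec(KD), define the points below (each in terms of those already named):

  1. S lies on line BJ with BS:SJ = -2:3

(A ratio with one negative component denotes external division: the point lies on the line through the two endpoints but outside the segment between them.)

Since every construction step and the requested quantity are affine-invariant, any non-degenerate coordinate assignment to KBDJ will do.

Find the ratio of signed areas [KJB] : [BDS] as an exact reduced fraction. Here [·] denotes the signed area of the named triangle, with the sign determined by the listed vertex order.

[KJB]:[BDS] = 1/2

Work in coordinates with K = (0, 0), B = (1, 0), D = (0, 1), J = (-3, 2).
1. S lies on line BJ with BS:SJ = -2:3 ⇒ S = (9, -4)
2·[KJB] = -2, 2·[BDS] = -4
[KJB]:[BDS] = -2:-4 = 1/2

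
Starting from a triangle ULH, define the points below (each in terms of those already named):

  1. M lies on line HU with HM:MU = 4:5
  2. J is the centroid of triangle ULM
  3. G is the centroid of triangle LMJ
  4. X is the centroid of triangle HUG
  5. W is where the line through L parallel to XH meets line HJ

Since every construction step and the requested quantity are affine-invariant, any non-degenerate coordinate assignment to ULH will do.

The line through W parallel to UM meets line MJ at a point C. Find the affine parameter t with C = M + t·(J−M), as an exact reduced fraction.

Set U = (0, 0), L = (1, 0), H = (0, 1); any affine frame gives the same invariant.
1. M lies on line HU with HM:MU = 4:5 ⇒ M = (0, 5/9)
2. J is the centroid of triangle ULM ⇒ J = (1/3, 5/27)
3. G is the centroid of triangle LMJ ⇒ G = (4/9, 20/81)
4. X is the centroid of triangle HUG ⇒ X = (4/27, 101/243)
5. W is where the line through L parallel to XH meets line HJ ⇒ W = (53/27, -923/243)
through W parallel to UM: direction (0, 5/9); meets MJ at C = (53/27, -395/243)
C = M + t·(J−M) with t = 53/9

t = 53/9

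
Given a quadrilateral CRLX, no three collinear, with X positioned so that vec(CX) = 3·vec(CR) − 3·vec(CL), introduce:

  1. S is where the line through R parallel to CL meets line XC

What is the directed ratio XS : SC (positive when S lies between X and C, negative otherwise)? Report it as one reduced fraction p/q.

XS:SC = 2

Assign C = (0, 0), R = (1, 0), L = (0, 1), X = (3, -3) — the answer is frame-independent, so this choice is without loss of generality.
1. S is where the line through R parallel to CL meets line XC ⇒ S = (1, -1)
S = X + t·(C−X) with t = 2/3, so XS:SC = t:(1−t) = 2/3:1/3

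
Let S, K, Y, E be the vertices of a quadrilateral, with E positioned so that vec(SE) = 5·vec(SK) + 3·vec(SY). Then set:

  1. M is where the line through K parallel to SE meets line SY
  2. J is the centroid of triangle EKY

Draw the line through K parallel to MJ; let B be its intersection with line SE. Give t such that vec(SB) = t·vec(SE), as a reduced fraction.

Work in coordinates with S = (0, 0), K = (1, 0), Y = (0, 1), E = (5, 3).
1. M is where the line through K parallel to SE meets line SY ⇒ M = (0, -3/5)
2. J is the centroid of triangle EKY ⇒ J = (2, 4/3)
through K parallel to MJ: direction (2, 29/15); meets SE at B = (29/11, 87/55)
B = S + t·(E−S) with t = 29/55

t = 29/55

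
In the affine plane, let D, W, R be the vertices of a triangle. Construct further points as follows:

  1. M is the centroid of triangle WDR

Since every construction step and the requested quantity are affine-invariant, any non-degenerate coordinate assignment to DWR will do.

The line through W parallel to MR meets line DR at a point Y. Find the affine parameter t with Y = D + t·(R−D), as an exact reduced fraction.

Set D = (0, 0), W = (1, 0), R = (0, 1); any affine frame gives the same invariant.
1. M is the centroid of triangle WDR ⇒ M = (1/3, 1/3)
through W parallel to MR: direction (-1/3, 2/3); meets DR at Y = (0, 2)
Y = D + t·(R−D) with t = 2

t = 2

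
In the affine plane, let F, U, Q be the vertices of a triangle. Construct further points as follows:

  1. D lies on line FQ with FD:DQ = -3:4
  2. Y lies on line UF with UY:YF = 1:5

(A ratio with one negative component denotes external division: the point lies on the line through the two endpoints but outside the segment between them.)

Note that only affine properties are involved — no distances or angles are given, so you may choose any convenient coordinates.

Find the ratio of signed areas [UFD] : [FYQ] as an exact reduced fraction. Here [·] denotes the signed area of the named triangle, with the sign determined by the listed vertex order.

Choose coordinates F = (0, 0), U = (1, 0), Q = (0, 1).
1. D lies on line FQ with FD:DQ = -3:4 ⇒ D = (0, -3)
2. Y lies on line UF with UY:YF = 1:5 ⇒ Y = (5/6, 0)
2·[UFD] = 3, 2·[FYQ] = 5/6
[UFD]:[FYQ] = 3:5/6 = 18/5

[UFD]:[FYQ] = 18/5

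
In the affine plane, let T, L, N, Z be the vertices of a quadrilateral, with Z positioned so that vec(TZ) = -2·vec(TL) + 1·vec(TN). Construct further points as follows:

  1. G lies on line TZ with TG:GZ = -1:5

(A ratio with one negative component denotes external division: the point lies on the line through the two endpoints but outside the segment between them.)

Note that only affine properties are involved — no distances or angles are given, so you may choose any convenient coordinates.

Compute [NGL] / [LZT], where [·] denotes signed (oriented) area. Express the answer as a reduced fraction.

Assign T = (0, 0), L = (1, 0), N = (0, 1), Z = (-2, 1) — the answer is frame-independent, so this choice is without loss of generality.
1. G lies on line TZ with TG:GZ = -1:5 ⇒ G = (1/2, -1/4)
2·[NGL] = 3/4, 2·[LZT] = 1
[NGL]:[LZT] = 3/4:1 = 3/4

[NGL]:[LZT] = 3/4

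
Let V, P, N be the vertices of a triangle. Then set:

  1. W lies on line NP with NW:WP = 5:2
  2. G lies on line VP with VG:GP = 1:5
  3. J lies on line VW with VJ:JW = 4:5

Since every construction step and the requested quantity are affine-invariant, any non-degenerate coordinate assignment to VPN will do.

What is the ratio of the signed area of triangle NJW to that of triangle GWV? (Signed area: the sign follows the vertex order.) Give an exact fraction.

Work in coordinates with V = (0, 0), P = (1, 0), N = (0, 1).
1. W lies on line NP with NW:WP = 5:2 ⇒ W = (5/7, 2/7)
2. G lies on line VP with VG:GP = 1:5 ⇒ G = (1/6, 0)
3. J lies on line VW with VJ:JW = 4:5 ⇒ J = (20/63, 8/63)
2·[NJW] = 25/63, 2·[GWV] = 1/21
[NJW]:[GWV] = 25/63:1/21 = 25/3

[NJW]:[GWV] = 25/3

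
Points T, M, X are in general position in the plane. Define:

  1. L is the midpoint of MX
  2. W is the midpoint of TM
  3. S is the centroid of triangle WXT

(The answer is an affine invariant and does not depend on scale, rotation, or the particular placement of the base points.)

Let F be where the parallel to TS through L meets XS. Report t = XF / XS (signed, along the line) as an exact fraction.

Choose coordinates T = (0, 0), M = (1, 0), X = (0, 1).
1. L is the midpoint of MX ⇒ L = (1/2, 1/2)
2. W is the midpoint of TM ⇒ W = (1/2, 0)
3. S is the centroid of triangle WXT ⇒ S = (1/6, 1/3)
through L parallel to TS: direction (1/6, 1/3); meets XS at F = (1/4, 0)
F = X + t·(S−X) with t = 3/2

t = 3/2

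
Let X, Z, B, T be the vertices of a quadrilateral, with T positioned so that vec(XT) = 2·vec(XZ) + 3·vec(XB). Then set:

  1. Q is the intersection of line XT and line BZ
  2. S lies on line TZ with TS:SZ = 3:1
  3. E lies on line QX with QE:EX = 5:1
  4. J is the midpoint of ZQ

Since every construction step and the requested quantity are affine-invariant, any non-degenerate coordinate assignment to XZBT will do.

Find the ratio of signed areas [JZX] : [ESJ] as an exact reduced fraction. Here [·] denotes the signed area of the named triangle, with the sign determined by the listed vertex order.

[JZX]:[ESJ] = 12/7

Assign X = (0, 0), Z = (1, 0), B = (0, 1), T = (2, 3) — the answer is frame-independent, so this choice is without loss of generality.
1. Q is the intersection of line XT and line BZ ⇒ Q = (2/5, 3/5)
2. S lies on line TZ with TS:SZ = 3:1 ⇒ S = (5/4, 3/4)
3. E lies on line QX with QE:EX = 5:1 ⇒ E = (1/15, 1/10)
4. J is the midpoint of ZQ ⇒ J = (7/10, 3/10)
2·[JZX] = -3/10, 2·[ESJ] = -7/40
[JZX]:[ESJ] = -3/10:-7/40 = 12/7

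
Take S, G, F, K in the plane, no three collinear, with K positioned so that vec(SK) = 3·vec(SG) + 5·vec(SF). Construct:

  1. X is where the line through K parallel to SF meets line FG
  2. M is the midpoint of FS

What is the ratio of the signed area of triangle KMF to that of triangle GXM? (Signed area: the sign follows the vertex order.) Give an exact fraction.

[KMF]:[GXM] = 3/2

Assign S = (0, 0), G = (1, 0), F = (0, 1), K = (3, 5) — the answer is frame-independent, so this choice is without loss of generality.
1. X is where the line through K parallel to SF meets line FG ⇒ X = (3, -2)
2. M is the midpoint of FS ⇒ M = (0, 1/2)
2·[KMF] = -3/2, 2·[GXM] = -1
[KMF]:[GXM] = -3/2:-1 = 3/2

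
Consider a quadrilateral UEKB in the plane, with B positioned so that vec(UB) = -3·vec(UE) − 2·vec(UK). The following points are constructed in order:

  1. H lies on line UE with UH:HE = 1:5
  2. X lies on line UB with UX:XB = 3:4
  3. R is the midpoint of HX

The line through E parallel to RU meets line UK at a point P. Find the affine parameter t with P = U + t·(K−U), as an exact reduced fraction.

t = -36/47

Set U = (0, 0), E = (1, 0), K = (0, 1), B = (-3, -2); any affine frame gives the same invariant.
1. H lies on line UE with UH:HE = 1:5 ⇒ H = (1/6, 0)
2. X lies on line UB with UX:XB = 3:4 ⇒ X = (-9/7, -6/7)
3. R is the midpoint of HX ⇒ R = (-47/84, -3/7)
through E parallel to RU: direction (47/84, 3/7); meets UK at P = (0, -36/47)
P = U + t·(K−U) with t = -36/47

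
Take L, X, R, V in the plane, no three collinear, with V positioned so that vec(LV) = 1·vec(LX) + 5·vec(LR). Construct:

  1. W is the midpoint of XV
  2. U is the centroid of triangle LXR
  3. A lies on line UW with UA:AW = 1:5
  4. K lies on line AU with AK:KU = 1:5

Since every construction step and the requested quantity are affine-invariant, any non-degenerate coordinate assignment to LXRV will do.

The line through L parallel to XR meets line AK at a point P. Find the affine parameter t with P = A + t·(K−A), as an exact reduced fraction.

t = 246/17

Work in coordinates with L = (0, 0), X = (1, 0), R = (0, 1), V = (1, 5).
1. W is the midpoint of XV ⇒ W = (1, 5/2)
2. U is the centroid of triangle LXR ⇒ U = (1/3, 1/3)
3. A lies on line UW with UA:AW = 1:5 ⇒ A = (4/9, 25/36)
4. K lies on line AU with AK:KU = 1:5 ⇒ K = (23/54, 137/216)
through L parallel to XR: direction (-1, 1); meets AK at P = (3/17, -3/17)
P = A + t·(K−A) with t = 246/17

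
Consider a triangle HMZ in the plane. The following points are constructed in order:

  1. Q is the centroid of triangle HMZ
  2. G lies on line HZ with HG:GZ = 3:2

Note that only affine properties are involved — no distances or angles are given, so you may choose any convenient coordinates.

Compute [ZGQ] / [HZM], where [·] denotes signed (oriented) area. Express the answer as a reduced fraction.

[ZGQ]:[HZM] = -2/15

Assign H = (0, 0), M = (1, 0), Z = (0, 1) — the answer is frame-independent, so this choice is without loss of generality.
1. Q is the centroid of triangle HMZ ⇒ Q = (1/3, 1/3)
2. G lies on line HZ with HG:GZ = 3:2 ⇒ G = (0, 3/5)
2·[ZGQ] = 2/15, 2·[HZM] = -1
[ZGQ]:[HZM] = 2/15:-1 = -2/15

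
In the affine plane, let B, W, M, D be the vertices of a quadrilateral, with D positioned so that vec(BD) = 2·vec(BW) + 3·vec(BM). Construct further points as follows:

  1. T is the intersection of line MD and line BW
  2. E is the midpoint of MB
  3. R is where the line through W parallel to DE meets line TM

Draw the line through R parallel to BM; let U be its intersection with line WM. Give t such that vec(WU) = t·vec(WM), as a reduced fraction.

t = -8

Work in coordinates with B = (0, 0), W = (1, 0), M = (0, 1), D = (2, 3).
1. T is the intersection of line MD and line BW ⇒ T = (-1, 0)
2. E is the midpoint of MB ⇒ E = (0, 1/2)
3. R is where the line through W parallel to DE meets line TM ⇒ R = (9, 10)
through R parallel to BM: direction (0, 1); meets WM at U = (9, -8)
U = W + t·(M−W) with t = -8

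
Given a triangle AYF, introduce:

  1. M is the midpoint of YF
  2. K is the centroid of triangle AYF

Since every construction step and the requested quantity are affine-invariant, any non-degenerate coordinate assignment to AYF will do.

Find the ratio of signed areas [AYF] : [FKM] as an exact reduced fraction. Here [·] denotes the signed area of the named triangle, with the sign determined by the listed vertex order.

Assign A = (0, 0), Y = (1, 0), F = (0, 1) — the answer is frame-independent, so this choice is without loss of generality.
1. M is the midpoint of YF ⇒ M = (1/2, 1/2)
2. K is the centroid of triangle AYF ⇒ K = (1/3, 1/3)
2·[AYF] = 1, 2·[FKM] = 1/6
[AYF]:[FKM] = 1:1/6 = 6

[AYF]:[FKM] = 6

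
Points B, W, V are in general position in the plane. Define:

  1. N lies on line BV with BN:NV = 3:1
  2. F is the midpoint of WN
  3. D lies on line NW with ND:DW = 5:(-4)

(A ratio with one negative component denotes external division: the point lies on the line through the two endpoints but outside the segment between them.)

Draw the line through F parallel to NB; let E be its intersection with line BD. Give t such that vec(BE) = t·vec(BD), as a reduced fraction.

t = 1/10

Choose coordinates B = (0, 0), W = (1, 0), V = (0, 1).
1. N lies on line BV with BN:NV = 3:1 ⇒ N = (0, 3/4)
2. F is the midpoint of WN ⇒ F = (1/2, 3/8)
3. D lies on line NW with ND:DW = 5:(-4) ⇒ D = (5, -3)
through F parallel to NB: direction (0, -3/4); meets BD at E = (1/2, -3/10)
E = B + t·(D−B) with t = 1/10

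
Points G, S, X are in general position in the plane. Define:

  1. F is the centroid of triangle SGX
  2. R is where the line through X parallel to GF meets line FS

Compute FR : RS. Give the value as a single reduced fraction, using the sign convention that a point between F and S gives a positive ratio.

Choose coordinates G = (0, 0), S = (1, 0), X = (0, 1).
1. F is the centroid of triangle SGX ⇒ F = (1/3, 1/3)
2. R is where the line through X parallel to GF meets line FS ⇒ R = (-1/3, 2/3)
R = F + t·(S−F) with t = -1, so FR:RS = t:(1−t) = -1:2

FR:RS = -1/2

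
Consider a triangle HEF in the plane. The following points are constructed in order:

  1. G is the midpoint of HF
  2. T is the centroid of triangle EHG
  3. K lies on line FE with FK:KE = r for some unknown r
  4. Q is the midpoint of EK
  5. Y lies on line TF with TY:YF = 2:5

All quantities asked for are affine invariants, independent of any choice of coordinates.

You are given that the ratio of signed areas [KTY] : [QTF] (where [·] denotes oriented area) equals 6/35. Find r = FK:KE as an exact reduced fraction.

r = 3/4

Assign H = (0, 0), E = (1, 0), F = (0, 1) — the answer is frame-independent, so this choice is without loss of generality.
1. G is the midpoint of HF ⇒ G = (0, 1/2)
2. T is the centroid of triangle EHG ⇒ T = (1/3, 1/6)
3. With FK:KE = r, write λ = r/(r+1) so K = F + λ·(E−F); K is affine-linear in λ
4. Q is the midpoint of EK ⇒ Q is an affine combination of earlier points and hence also affine-linear in λ
5. Y lies on line TF with TY:YF = 2:5 ⇒ Y = (5/21, 17/42)
Every point depending on K is an affine combination of K and λ-independent points, so each such coordinate is linear in λ; the λ² term in each signed area is a multiple of (E−F)×(E−F) = 0, so 2·[KTY] and 2·[QTF] are each linear in λ. Evaluating at λ=0 and λ=1:
  2·[KTY] = -1/7·λ,   2·[QTF] = -1/4·λ − 1/4
So [KTY]:[QTF] = (-1/7·λ) / (-1/4·λ − 1/4). Setting this equal to 6/35:
  -1/7·λ = 6/35·(-1/4·λ − 1/4)  ⇒  λ = 3/7
Then r = λ/(1−λ) = (3/7)/(4/7) = 3/4. Check: with r = 3/4, K = (3/7, 4/7) and [KTY]:[QTF] = 6/35 as required.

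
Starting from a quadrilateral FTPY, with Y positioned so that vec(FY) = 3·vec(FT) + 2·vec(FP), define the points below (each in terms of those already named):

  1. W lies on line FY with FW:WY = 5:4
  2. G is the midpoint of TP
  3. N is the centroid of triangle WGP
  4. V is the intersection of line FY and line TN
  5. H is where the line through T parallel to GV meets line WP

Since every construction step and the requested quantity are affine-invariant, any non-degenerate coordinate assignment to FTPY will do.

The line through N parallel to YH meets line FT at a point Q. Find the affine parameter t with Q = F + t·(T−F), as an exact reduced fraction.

t = 245/3

Choose coordinates F = (0, 0), T = (1, 0), P = (0, 1), Y = (3, 2).
1. W lies on line FY with FW:WY = 5:4 ⇒ W = (5/3, 10/9)
2. G is the midpoint of TP ⇒ G = (1/2, 1/2)
3. N is the centroid of triangle WGP ⇒ N = (13/18, 47/54)
4. V is the intersection of line FY and line TN ⇒ V = (47/57, 94/171)
5. H is where the line through T parallel to GV meets line WP ⇒ H = (40/3, 17/9)
through N parallel to YH: direction (31/3, -1/9); meets FT at Q = (245/3, 0)
Q = F + t·(T−F) with t = 245/3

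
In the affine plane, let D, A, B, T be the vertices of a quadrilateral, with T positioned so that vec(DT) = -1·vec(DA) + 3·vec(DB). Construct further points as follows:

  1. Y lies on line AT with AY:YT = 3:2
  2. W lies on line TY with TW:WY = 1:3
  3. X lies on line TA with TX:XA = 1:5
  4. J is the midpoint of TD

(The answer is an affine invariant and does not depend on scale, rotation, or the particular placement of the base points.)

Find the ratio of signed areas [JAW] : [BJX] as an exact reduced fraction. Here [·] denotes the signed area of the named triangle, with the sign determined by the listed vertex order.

[JAW]:[BJX] = -81/25

Assign D = (0, 0), A = (1, 0), B = (0, 1), T = (-1, 3) — the answer is frame-independent, so this choice is without loss of generality.
1. Y lies on line AT with AY:YT = 3:2 ⇒ Y = (-1/5, 9/5)
2. W lies on line TY with TW:WY = 1:3 ⇒ W = (-4/5, 27/10)
3. X lies on line TA with TX:XA = 1:5 ⇒ X = (-2/3, 5/2)
4. J is the midpoint of TD ⇒ J = (-1/2, 3/2)
2·[JAW] = 27/20, 2·[BJX] = -5/12
[JAW]:[BJX] = 27/20:-5/12 = -81/25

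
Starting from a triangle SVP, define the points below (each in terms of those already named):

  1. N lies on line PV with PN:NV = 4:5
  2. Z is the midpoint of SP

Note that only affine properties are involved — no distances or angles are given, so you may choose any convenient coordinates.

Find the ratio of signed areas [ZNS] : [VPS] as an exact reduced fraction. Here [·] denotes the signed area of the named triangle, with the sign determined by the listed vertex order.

Set S = (0, 0), V = (1, 0), P = (0, 1); any affine frame gives the same invariant.
1. N lies on line PV with PN:NV = 4:5 ⇒ N = (4/9, 5/9)
2. Z is the midpoint of SP ⇒ Z = (0, 1/2)
2·[ZNS] = -2/9, 2·[VPS] = 1
[ZNS]:[VPS] = -2/9:1 = -2/9

[ZNS]:[VPS] = -2/9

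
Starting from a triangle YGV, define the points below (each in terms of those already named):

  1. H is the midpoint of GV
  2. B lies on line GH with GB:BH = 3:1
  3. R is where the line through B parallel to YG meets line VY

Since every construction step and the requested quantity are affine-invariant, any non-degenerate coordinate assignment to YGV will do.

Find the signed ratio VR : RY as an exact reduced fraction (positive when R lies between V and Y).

Set Y = (0, 0), G = (1, 0), V = (0, 1); any affine frame gives the same invariant.
1. H is the midpoint of GV ⇒ H = (1/2, 1/2)
2. B lies on line GH with GB:BH = 3:1 ⇒ B = (5/8, 3/8)
3. R is where the line through B parallel to YG meets line VY ⇒ R = (0, 3/8)
R = V + t·(Y−V) with t = 5/8, so VR:RY = t:(1−t) = 5/8:3/8

VR:RY = 5/3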